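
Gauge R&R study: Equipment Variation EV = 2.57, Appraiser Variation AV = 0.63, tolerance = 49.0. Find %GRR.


GRR = sqrt(EV^2 + AV^2) = sqrt(2.57^2 + 0.63^2) = 2.6460915
%GRR = GRR / tol * 100 = 2.6460915 / 49.0 * 100
%GRR = 5.4002

5.4002


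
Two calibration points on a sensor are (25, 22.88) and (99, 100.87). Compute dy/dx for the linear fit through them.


slope = (y2 - y1) / (x2 - x1)
= (100.87 - 22.88) / (99 - 25)
= 77.9900 / 74
= 1.0539

1.0539


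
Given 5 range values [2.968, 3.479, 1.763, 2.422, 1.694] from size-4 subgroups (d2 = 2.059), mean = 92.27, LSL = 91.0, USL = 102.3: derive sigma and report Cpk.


R_bar = (2.968 + 3.479 + 1.763 + 2.422 + 1.694) / 5 = 2.4652
sigma = R_bar / d2 = 2.4652 / 2.059 = 1.1972802
Cp = (USL - LSL)/(6*sigma) = (102.3 - 91.0)/(6*1.1972802) = 1.5730
Cpu = (102.3 - 92.27)/(3*1.1972802) = 2.7924
Cpl = (92.27 - 91.0)/(3*1.1972802) = 0.3536
Cpk = min(Cpu, Cpl) = 0.3536

0.3536


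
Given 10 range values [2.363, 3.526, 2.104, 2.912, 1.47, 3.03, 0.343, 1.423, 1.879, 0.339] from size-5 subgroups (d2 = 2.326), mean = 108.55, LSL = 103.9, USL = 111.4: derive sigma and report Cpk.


R_bar = (2.363 + 3.526 + 2.104 + 2.912 + 1.47 + 3.03 + 0.343 + 1.423 + 1.879 + 0.339) / 10 = 1.9389
sigma = R_bar / d2 = 1.9389 / 2.326 = 0.83357696
Cp = (USL - LSL)/(6*sigma) = (111.4 - 103.9)/(6*0.83357696) = 1.4996
Cpu = (111.4 - 108.55)/(3*0.83357696) = 1.1397
Cpl = (108.55 - 103.9)/(3*0.83357696) = 1.8595
Cpk = min(Cpu, Cpl) = 1.1397

1.1397


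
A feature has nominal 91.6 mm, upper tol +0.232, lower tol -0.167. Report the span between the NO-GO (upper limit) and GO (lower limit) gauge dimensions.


GO = nominal - lower_tol (smallest hole = maximum material condition)
GO = 91.6 - 0.167 = 91.433
NO-GO = nominal + upper_tol (largest hole = least material condition)
NO-GO = 91.6 + 0.232 = 91.832
spread = NO-GO - GO = 91.832 - 91.433 = 0.3990

0.3990


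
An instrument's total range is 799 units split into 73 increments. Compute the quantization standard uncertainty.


resolution = range / divisions
resolution = 799 / 73 = 10.945205
u_res = resolution / (2*sqrt(3))
u_res = 10.945205 / 3.4641016
u_res = 3.1596

3.1596


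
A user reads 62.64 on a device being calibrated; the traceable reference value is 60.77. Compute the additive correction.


Correction = standard - reading
= 60.77 - 62.64
= -1.8700

-1.8700


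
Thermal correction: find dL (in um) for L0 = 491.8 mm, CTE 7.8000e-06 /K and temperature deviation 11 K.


dL = L * alpha * dT
= 491.8 * 7.8000e-06 * 11
= 0.0421964 mm
dL_um = 0.0421964 * 1000 = 42.1964 um

42.1964


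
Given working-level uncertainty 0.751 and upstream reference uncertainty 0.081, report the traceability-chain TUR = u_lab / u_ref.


TUR = u_lab / u_ref
= 0.751 / 0.081
= 9.2716

9.2716


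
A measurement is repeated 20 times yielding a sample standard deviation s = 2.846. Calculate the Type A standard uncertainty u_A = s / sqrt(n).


u_A = s / sqrt(n)
u_A = 2.846 / sqrt(20)
u_A = 2.846 / 4.472136
u_A = 0.6364

0.6364


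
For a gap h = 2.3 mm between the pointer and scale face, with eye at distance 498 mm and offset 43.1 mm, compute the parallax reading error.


error = h * offset / d
= 2.3 * 43.1 / 498
= 0.1991

0.1991


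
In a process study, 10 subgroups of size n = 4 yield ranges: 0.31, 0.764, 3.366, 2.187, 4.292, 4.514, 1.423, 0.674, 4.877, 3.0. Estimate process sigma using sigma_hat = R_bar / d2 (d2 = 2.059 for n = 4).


R_bar = (0.31 + 0.764 + 3.366 + 2.187 + 4.292 + 4.514 + 1.423 + 0.674 + 4.877 + 3.0) / 10
R_bar = 25.407 / 10 = 2.5407
sigma_hat = R_bar / d2 = 2.5407 / 2.059 = 1.2339

1.2339


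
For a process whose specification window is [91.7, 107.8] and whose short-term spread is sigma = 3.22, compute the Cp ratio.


Cp = (USL - LSL) / (6 * sigma)
= (107.8 - 91.7) / (6 * 3.22)
= 16.1000 / 19.3200
= 0.8333

0.8333


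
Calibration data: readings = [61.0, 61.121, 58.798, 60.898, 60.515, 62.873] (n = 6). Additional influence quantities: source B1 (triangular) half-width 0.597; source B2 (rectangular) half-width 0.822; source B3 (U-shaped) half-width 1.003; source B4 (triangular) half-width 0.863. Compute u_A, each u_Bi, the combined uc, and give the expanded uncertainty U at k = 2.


mean = (61.0 + 61.121 + 58.798 + 60.898 + 60.515 + 62.873) / 6 = 60.8675
s = sqrt(sum((x - mean)^2)/(n-1)) = 1.3047502
u_A = s / sqrt(n) = 1.3047502 / sqrt(6) = 0.53266204
u_B1 = 0.597 / sqrt(6) = 0.24372423
u_B2 = 0.822 / sqrt(3) = 0.47458192
u_B3 = 1.003 / sqrt(2) = 0.7092281
u_B4 = 0.863 / sqrt(6) = 0.35231827
uc = sqrt(0.53266204^2 + 0.24372423^2 + 0.47458192^2 + 0.7092281^2 + 0.35231827^2) = 1.0933851
U = k * uc = 2 * 1.0933851
U = 2.1868

2.1868


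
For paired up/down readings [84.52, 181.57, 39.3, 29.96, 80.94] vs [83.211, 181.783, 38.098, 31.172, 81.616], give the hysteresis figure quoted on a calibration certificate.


|84.52 - 83.211| = 1.3090
|181.57 - 181.783| = 0.2130
|39.3 - 38.098| = 1.2020
|29.96 - 31.172| = 1.2120
|80.94 - 81.616| = 0.6760
hysteresis = max(diffs) = 1.3090

1.3090


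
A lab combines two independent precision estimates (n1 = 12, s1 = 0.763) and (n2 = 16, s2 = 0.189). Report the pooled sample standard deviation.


s_p = sqrt(((n1-1)*s1^2 + (n2-1)*s2^2) / (n1+n2-2))
numerator = (12-1)*0.763^2 + (16-1)*0.189^2 = 6.403859 + 0.535815 = 6.939674
denominator = 12 + 16 - 2 = 26
s_p^2 = 6.939674 / 26 = 0.26691054
s_p = sqrt(0.26691054) = 0.5166

0.5166


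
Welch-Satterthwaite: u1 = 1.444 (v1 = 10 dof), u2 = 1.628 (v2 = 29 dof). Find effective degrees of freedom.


uc = sqrt(u1^2 + u2^2) = sqrt(1.444^2 + 1.628^2) = 2.176125
v_eff = uc^4 / (u1^4/v1 + u2^4/v2)
= 2.176125^4 / (1.444^4/10 + 1.628^4/29)
= 22.42515 / 0.67700457
v_eff = 33.1241

33.1241


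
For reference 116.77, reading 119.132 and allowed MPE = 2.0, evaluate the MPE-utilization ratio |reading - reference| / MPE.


e = indication - reference = 119.132 - 116.77 = 2.3620
|e| = 2.3620
ratio = |e| / MPE = 2.3620 / 2.0
ratio = 1.1810

1.1810


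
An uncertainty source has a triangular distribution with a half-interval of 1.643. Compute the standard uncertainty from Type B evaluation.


u_B = half_width / sqrt(6)
u_B = 1.643 / 2.4494897
u_B = 0.6708

0.6708


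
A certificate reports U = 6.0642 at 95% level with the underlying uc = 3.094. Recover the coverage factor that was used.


k = U / uc
k = 6.0642 / 3.094
k = 1.96

1.96


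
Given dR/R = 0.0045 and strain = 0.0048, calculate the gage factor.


GF = (dR/R) / epsilon
= 0.0045 / 0.0048
= 0.9375

0.9375


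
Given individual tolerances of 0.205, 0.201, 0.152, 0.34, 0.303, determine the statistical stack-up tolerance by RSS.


RSS = sqrt(0.205^2 + 0.201^2 + 0.152^2 + 0.34^2 + 0.303^2)
= sqrt(0.312939)
= 0.5594

0.5594


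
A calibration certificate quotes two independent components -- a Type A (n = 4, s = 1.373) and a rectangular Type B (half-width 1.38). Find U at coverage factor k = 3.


u_A = s / sqrt(n) = 1.373 / sqrt(4) = 0.6865
u_B = half_width / sqrt(3) = 1.38 / sqrt(3) = 0.79674337
uc = sqrt(u_A^2 + u_B^2) = sqrt(0.6865^2 + 0.79674337^2) = 1.0517044
U = k * uc = 3 * 1.0517044
U = 3.1551

3.1551


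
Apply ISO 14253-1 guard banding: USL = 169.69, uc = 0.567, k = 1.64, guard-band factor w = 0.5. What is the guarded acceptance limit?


U = k * uc = 1.64 * 0.567 = 0.92988
guard band g = w * U = 0.5 * 0.92988 = 0.46494
AL = USL - g = 169.69 - 0.46494
AL = 169.2251

169.2251


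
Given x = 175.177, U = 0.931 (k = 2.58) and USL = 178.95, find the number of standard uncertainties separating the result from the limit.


u = U / k = 0.931 / 2.58 = 0.36085271
margin = |USL - x| = |178.95 - 175.177| = 3.773
z = margin / u = 3.773 / 0.36085271
z = 10.4558

10.4558


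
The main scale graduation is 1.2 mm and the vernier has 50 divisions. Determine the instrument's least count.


LC = MSD / n_div
= 1.2 / 50
= 0.0240

0.0240


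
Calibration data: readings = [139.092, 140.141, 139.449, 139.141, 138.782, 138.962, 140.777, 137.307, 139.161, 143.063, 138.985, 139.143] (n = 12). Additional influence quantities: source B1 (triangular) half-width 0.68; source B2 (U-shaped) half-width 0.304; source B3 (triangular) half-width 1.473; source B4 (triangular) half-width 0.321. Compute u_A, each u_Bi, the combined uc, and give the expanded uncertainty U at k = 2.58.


mean = (139.092 + 140.141 + 139.449 + 139.141 + 138.782 + 138.962 + 140.777 + 137.307 + 139.161 + 143.063 + 138.985 + 139.143) / 12 = 139.50025
s = sqrt(sum((x - mean)^2)/(n-1)) = 1.3868321
u_A = s / sqrt(n) = 1.3868321 / sqrt(12) = 0.40034394
u_B1 = 0.68 / sqrt(6) = 0.27760884
u_B2 = 0.304 / sqrt(2) = 0.21496046
u_B3 = 1.473 / sqrt(6) = 0.60134973
u_B4 = 0.321 / sqrt(6) = 0.1310477
uc = sqrt(0.40034394^2 + 0.27760884^2 + 0.21496046^2 + 0.60134973^2 + 0.1310477^2) = 0.81384577
U = k * uc = 2.58 * 0.81384577
U = 2.0997

2.0997


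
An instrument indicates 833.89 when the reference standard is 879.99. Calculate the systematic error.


Systematic error = measured - true
= 833.89 - 879.99
= -46.1000

-46.1000


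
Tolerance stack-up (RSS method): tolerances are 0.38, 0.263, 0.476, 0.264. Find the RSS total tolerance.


RSS = sqrt(0.38^2 + 0.263^2 + 0.476^2 + 0.264^2)
= sqrt(0.509841)
= 0.7140

0.7140


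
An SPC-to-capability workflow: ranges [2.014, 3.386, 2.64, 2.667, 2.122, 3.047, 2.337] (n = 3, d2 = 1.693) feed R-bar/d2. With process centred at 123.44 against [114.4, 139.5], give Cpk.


R_bar = (2.014 + 3.386 + 2.64 + 2.667 + 2.122 + 3.047 + 2.337) / 7 = 2.6018571
sigma = R_bar / d2 = 2.6018571 / 1.693 = 1.5368323
Cp = (USL - LSL)/(6*sigma) = (139.5 - 114.4)/(6*1.5368323) = 2.7220
Cpu = (139.5 - 123.44)/(3*1.5368323) = 3.4834
Cpl = (123.44 - 114.4)/(3*1.5368323) = 1.9607
Cpk = min(Cpu, Cpl) = 1.9607

1.9607


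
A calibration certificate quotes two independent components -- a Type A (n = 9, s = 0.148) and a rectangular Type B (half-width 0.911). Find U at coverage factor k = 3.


u_A = s / sqrt(n) = 0.148 / sqrt(9) = 0.049333333
u_B = half_width / sqrt(3) = 0.911 / sqrt(3) = 0.5259661
uc = sqrt(u_A^2 + u_B^2) = sqrt(0.049333333^2 + 0.5259661^2) = 0.52827466
U = k * uc = 3 * 0.52827466
U = 1.5848

1.5848


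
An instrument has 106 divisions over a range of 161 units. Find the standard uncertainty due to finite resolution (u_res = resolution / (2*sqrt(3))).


resolution = range / divisions
resolution = 161 / 106 = 1.5188679
u_res = resolution / (2*sqrt(3))
u_res = 1.5188679 / 3.4641016
u_res = 0.4385

0.4385


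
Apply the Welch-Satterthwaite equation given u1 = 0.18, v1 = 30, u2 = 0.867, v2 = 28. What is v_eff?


uc = sqrt(u1^2 + u2^2) = sqrt(0.18^2 + 0.867^2) = 0.885488
v_eff = uc^4 / (u1^4/v1 + u2^4/v2)
= 0.885488^4 / (0.18^4/30 + 0.867^4/28)
= 0.61479556 / 0.020214862
v_eff = 30.4130

30.4130


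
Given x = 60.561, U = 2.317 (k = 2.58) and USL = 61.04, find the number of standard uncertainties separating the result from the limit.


u = U / k = 2.317 / 2.58 = 0.89806202
margin = |USL - x| = |61.04 - 60.561| = 0.479
z = margin / u = 0.479 / 0.89806202
z = 0.5334

0.5334


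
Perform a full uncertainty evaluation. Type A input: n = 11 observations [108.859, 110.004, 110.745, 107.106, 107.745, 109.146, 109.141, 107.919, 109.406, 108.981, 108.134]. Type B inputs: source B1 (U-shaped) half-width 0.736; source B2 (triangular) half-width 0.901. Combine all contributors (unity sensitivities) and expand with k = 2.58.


mean = (108.859 + 110.004 + 110.745 + 107.106 + 107.745 + 109.146 + 109.141 + 107.919 + 109.406 + 108.981 + 108.134) / 11 = 108.8350909
s = sqrt(sum((x - mean)^2)/(n-1)) = 1.0517105
u_A = s / sqrt(n) = 1.0517105 / sqrt(11) = 0.31710265
u_B1 = 0.736 / sqrt(2) = 0.52043059
u_B2 = 0.901 / sqrt(6) = 0.36783171
uc = sqrt(0.31710265^2 + 0.52043059^2 + 0.36783171^2) = 0.71183022
U = k * uc = 2.58 * 0.71183022
U = 1.8365

1.8365


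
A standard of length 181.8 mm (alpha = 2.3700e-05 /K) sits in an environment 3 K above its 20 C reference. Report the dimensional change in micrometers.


dL = L * alpha * dT
= 181.8 * 2.3700e-05 * 3
= 0.0129260 mm
dL_um = 0.0129260 * 1000 = 12.9260 um

12.9260


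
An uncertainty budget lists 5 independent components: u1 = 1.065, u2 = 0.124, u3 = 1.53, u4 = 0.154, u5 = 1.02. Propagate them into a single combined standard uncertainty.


uc = sqrt(1.065^2 + 0.124^2 + 1.53^2 + 0.154^2 + 1.02^2)
uc = sqrt(4.554617)
uc = 2.1342

2.1342


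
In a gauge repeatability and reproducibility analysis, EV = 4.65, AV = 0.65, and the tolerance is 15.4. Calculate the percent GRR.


GRR = sqrt(EV^2 + AV^2) = sqrt(4.65^2 + 0.65^2) = 4.6952103
%GRR = GRR / tol * 100 = 4.6952103 / 15.4 * 100
%GRR = 30.4884

30.4884


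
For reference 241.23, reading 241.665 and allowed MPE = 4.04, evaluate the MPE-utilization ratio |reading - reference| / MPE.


e = indication - reference = 241.665 - 241.23 = 0.4350
|e| = 0.4350
ratio = |e| / MPE = 0.4350 / 4.04
ratio = 0.1077

0.1077


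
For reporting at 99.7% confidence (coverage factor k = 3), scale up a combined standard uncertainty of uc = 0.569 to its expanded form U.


U = k * uc
U = 3 * 0.569
U = 1.7070

1.7070


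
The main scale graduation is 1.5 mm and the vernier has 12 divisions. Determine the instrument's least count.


LC = MSD / n_div
= 1.5 / 12
= 0.1250

0.1250


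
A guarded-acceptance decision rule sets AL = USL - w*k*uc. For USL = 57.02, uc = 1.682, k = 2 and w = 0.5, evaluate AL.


U = k * uc = 2 * 1.682 = 3.364
guard band g = w * U = 0.5 * 3.364 = 1.682
AL = USL - g = 57.02 - 1.682
AL = 55.3380

55.3380


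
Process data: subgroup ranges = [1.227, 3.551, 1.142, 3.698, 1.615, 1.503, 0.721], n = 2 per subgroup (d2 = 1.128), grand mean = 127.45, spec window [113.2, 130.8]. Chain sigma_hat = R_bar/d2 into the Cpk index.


R_bar = (1.227 + 3.551 + 1.142 + 3.698 + 1.615 + 1.503 + 0.721) / 7 = 1.9224286
sigma = R_bar / d2 = 1.9224286 / 1.128 = 1.7042807
Cp = (USL - LSL)/(6*sigma) = (130.8 - 113.2)/(6*1.7042807) = 1.7212
Cpu = (130.8 - 127.45)/(3*1.7042807) = 0.6552
Cpl = (127.45 - 113.2)/(3*1.7042807) = 2.7871
Cpk = min(Cpu, Cpl) = 0.6552

0.6552


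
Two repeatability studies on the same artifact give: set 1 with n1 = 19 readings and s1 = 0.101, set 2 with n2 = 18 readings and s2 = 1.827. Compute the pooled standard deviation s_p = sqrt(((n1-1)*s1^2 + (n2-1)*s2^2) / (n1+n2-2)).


s_p = sqrt(((n1-1)*s1^2 + (n2-1)*s2^2) / (n1+n2-2))
numerator = (19-1)*0.101^2 + (18-1)*1.827^2 = 0.183618 + 56.744793 = 56.928411
denominator = 19 + 18 - 2 = 35
s_p^2 = 56.928411 / 35 = 1.626526
s_p = sqrt(1.626526) = 1.2754

1.2754


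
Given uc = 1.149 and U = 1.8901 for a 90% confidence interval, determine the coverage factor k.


k = U / uc
k = 1.8901 / 1.149
k = 1.645

1.645


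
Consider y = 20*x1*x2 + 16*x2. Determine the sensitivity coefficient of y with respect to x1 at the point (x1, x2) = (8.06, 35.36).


y = 20*x1*x2 + 16*x2
dy/dx1 = 20*x2
Evaluate at x2 = 35.36: c1 = 20 * 35.36
c1 = 707.2000

707.2000


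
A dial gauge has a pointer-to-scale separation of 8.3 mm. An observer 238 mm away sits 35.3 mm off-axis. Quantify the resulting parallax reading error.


error = h * offset / d
= 8.3 * 35.3 / 238
= 1.2311

1.2311


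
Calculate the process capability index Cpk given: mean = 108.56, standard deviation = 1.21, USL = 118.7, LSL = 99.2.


Cpu = (USL - mean) / (3*sigma) = (118.7 - 108.56) / (3*1.21) = 2.7934
Cpl = (mean - LSL) / (3*sigma) = (108.56 - 99.2) / (3*1.21) = 2.5785
Cpk = min(Cpu, Cpl) = 2.5785

2.5785


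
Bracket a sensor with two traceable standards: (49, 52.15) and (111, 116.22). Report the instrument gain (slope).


slope = (y2 - y1) / (x2 - x1)
= (116.22 - 52.15) / (111 - 49)
= 64.0700 / 62
= 1.0334

1.0334


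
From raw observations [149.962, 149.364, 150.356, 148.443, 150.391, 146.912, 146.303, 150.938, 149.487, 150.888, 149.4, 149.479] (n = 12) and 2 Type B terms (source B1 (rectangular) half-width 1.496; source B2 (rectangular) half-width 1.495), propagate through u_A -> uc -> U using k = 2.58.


mean = (149.962 + 149.364 + 150.356 + 148.443 + 150.391 + 146.912 + 146.303 + 150.938 + 149.487 + 150.888 + 149.4 + 149.479) / 12 = 149.3269167
s = sqrt(sum((x - mean)^2)/(n-1)) = 1.4597591
u_A = s / sqrt(n) = 1.4597591 / sqrt(12) = 0.42139615
u_B1 = 1.496 / sqrt(3) = 0.863716
u_B2 = 1.495 / sqrt(3) = 0.86313865
uc = sqrt(0.42139615^2 + 0.863716^2 + 0.86313865^2) = 1.2917385
U = k * uc = 2.58 * 1.2917385
U = 3.3327

3.3327


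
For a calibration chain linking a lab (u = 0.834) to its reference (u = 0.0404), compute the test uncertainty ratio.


TUR = u_lab / u_ref
= 0.834 / 0.0404
= 20.6436

20.6436


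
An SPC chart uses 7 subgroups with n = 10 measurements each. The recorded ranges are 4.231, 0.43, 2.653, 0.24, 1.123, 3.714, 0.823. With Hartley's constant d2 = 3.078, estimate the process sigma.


R_bar = (4.231 + 0.43 + 2.653 + 0.24 + 1.123 + 3.714 + 0.823) / 7
R_bar = 13.214 / 7 = 1.8877143
sigma_hat = R_bar / d2 = 1.8877143 / 3.078 = 0.6133

0.6133


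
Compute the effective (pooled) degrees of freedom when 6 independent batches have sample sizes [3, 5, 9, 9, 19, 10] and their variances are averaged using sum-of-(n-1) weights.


nu = sum_i (n_i - 1)
nu = ((3 - 1) + (5 - 1) + (9 - 1) + (9 - 1) + (19 - 1) + (10 - 1))
nu = 2 + 4 + 8 + 8 + 18 + 9
nu = 49

49


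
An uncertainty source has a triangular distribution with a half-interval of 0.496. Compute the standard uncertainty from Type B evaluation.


u_B = half_width / sqrt(6)
u_B = 0.496 / 2.4494897
u_B = 0.2025

0.2025


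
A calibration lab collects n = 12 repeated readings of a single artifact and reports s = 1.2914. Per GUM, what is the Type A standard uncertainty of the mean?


u_A = s / sqrt(n)
u_A = 1.2914 / sqrt(12)
u_A = 1.2914 / 3.4641016
u_A = 0.3728

0.3728


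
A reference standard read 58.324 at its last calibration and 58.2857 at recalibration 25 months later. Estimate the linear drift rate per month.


rate = (v2 - v1) / months
= (58.2857 - 58.324) / 25
= -0.0383 / 25
= -0.0015

-0.0015


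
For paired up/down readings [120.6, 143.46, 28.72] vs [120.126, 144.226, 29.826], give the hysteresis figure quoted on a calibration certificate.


|120.6 - 120.126| = 0.4740
|143.46 - 144.226| = 0.7660
|28.72 - 29.826| = 1.1060
hysteresis = max(diffs) = 1.1060

1.1060


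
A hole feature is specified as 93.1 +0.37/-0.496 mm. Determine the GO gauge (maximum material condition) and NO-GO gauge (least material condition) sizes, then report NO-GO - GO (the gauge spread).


GO = nominal - lower_tol (smallest hole = maximum material condition)
GO = 93.1 - 0.496 = 92.604
NO-GO = nominal + upper_tol (largest hole = least material condition)
NO-GO = 93.1 + 0.37 = 93.47
spread = NO-GO - GO = 93.47 - 92.604 = 0.8660

0.8660


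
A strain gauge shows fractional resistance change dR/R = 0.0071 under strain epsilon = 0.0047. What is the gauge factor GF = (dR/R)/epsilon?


GF = (dR/R) / epsilon
= 0.0071 / 0.0047
= 1.5106

1.5106


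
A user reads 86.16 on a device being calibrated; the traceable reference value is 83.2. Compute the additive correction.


Correction = standard - reading
= 83.2 - 86.16
= -2.9600

-2.9600


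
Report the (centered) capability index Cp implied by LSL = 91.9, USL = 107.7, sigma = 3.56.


Cp = (USL - LSL) / (6 * sigma)
= (107.7 - 91.9) / (6 * 3.56)
= 15.8000 / 21.3600
= 0.7397

0.7397


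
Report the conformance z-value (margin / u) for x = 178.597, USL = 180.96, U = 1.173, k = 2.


u = U / k = 1.173 / 2 = 0.5865
margin = |USL - x| = |180.96 - 178.597| = 2.363
z = margin / u = 2.363 / 0.5865
z = 4.0290

4.0290


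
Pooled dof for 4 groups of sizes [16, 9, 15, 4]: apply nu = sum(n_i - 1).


nu = sum_i (n_i - 1)
nu = ((16 - 1) + (9 - 1) + (15 - 1) + (4 - 1))
nu = 15 + 8 + 14 + 3
nu = 40

40


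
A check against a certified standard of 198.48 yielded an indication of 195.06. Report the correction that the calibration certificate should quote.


Correction = standard - reading
= 198.48 - 195.06
= 3.4200

3.4200


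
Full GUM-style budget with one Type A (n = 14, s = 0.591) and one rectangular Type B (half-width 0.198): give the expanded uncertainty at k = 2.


u_A = s / sqrt(n) = 0.591 / sqrt(14) = 0.15795139
u_B = half_width / sqrt(3) = 0.198 / sqrt(3) = 0.11431535
uc = sqrt(u_A^2 + u_B^2) = sqrt(0.15795139^2 + 0.11431535^2) = 0.19497857
U = k * uc = 2 * 0.19497857
U = 0.3900

0.3900


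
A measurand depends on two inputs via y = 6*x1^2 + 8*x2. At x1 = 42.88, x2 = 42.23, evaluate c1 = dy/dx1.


y = 6*x1^2 + 8*x2
dy/dx1 = 2*6*x1
Evaluate at x1 = 42.88: c1 = 12 * 42.88
c1 = 514.5600

514.5600


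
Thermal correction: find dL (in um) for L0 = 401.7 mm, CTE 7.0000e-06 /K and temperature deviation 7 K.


dL = L * alpha * dT
= 401.7 * 7.0000e-06 * 7
= 0.0196833 mm
dL_um = 0.0196833 * 1000 = 19.6833 um

19.6833


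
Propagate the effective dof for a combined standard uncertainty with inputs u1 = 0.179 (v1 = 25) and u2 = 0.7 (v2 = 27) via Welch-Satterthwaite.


uc = sqrt(u1^2 + u2^2) = sqrt(0.179^2 + 0.7^2) = 0.72252405
v_eff = uc^4 / (u1^4/v1 + u2^4/v2)
= 0.72252405^4 / (0.179^4/25 + 0.7^4/27)
= 0.27252681 / 0.0089336576
v_eff = 30.5056

30.5056


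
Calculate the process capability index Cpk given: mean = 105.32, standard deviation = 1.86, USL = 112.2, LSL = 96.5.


Cpu = (USL - mean) / (3*sigma) = (112.2 - 105.32) / (3*1.86) = 1.2330
Cpl = (mean - LSL) / (3*sigma) = (105.32 - 96.5) / (3*1.86) = 1.5806
Cpk = min(Cpu, Cpl) = 1.2330

1.2330


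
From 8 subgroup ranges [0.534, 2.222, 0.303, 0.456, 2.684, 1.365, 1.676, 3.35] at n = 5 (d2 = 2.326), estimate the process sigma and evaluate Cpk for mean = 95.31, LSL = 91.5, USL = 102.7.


R_bar = (0.534 + 2.222 + 0.303 + 0.456 + 2.684 + 1.365 + 1.676 + 3.35) / 8 = 1.57375
sigma = R_bar / d2 = 1.57375 / 2.326 = 0.67659071
Cp = (USL - LSL)/(6*sigma) = (102.7 - 91.5)/(6*0.67659071) = 2.7589
Cpu = (102.7 - 95.31)/(3*0.67659071) = 3.6408
Cpl = (95.31 - 91.5)/(3*0.67659071) = 1.8771
Cpk = min(Cpu, Cpl) = 1.8771

1.8771


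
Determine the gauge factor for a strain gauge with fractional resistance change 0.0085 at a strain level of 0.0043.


GF = (dR/R) / epsilon
= 0.0085 / 0.0043
= 1.9767

1.9767


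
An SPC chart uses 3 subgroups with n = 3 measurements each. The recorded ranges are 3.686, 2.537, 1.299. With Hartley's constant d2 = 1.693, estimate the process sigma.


R_bar = (3.686 + 2.537 + 1.299) / 3
R_bar = 7.522 / 3 = 2.5073333
sigma_hat = R_bar / d2 = 2.5073333 / 1.693 = 1.4810

1.4810


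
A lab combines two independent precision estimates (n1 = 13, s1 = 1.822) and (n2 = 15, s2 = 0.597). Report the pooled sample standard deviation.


s_p = sqrt(((n1-1)*s1^2 + (n2-1)*s2^2) / (n1+n2-2))
numerator = (13-1)*1.822^2 + (15-1)*0.597^2 = 39.836208 + 4.989726 = 44.825934
denominator = 13 + 15 - 2 = 26
s_p^2 = 44.825934 / 26 = 1.7240744
s_p = sqrt(1.7240744) = 1.3130

1.3130


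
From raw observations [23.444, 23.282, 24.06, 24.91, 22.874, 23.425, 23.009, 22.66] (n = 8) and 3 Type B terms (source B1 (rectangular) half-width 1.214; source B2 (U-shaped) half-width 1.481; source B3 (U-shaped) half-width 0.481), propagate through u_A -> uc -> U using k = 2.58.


mean = (23.444 + 23.282 + 24.06 + 24.91 + 22.874 + 23.425 + 23.009 + 22.66) / 8 = 23.458
s = sqrt(sum((x - mean)^2)/(n-1)) = 0.72530092
u_A = s / sqrt(n) = 0.72530092 / sqrt(8) = 0.2564326
u_B1 = 1.214 / sqrt(3) = 0.70090323
u_B2 = 1.481 / sqrt(2) = 1.0472251
u_B3 = 0.481 / sqrt(2) = 0.34011836
uc = sqrt(0.2564326^2 + 0.70090323^2 + 1.0472251^2 + 0.34011836^2) = 1.3301819
U = k * uc = 2.58 * 1.3301819
U = 3.4319

3.4319


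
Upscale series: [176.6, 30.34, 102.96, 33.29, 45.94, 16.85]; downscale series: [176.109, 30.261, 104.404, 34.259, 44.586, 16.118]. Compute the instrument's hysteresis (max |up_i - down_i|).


|176.6 - 176.109| = 0.4910
|30.34 - 30.261| = 0.0790
|102.96 - 104.404| = 1.4440
|33.29 - 34.259| = 0.9690
|45.94 - 44.586| = 1.3540
|16.85 - 16.118| = 0.7320
hysteresis = max(diffs) = 1.4440

1.4440


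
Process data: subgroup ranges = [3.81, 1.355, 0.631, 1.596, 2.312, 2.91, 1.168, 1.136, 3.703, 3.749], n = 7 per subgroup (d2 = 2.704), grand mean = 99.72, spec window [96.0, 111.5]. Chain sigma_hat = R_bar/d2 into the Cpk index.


R_bar = (3.81 + 1.355 + 0.631 + 1.596 + 2.312 + 2.91 + 1.168 + 1.136 + 3.703 + 3.749) / 10 = 2.237
sigma = R_bar / d2 = 2.237 / 2.704 = 0.8272929
Cp = (USL - LSL)/(6*sigma) = (111.5 - 96.0)/(6*0.8272929) = 3.1226
Cpu = (111.5 - 99.72)/(3*0.8272929) = 4.7464
Cpl = (99.72 - 96.0)/(3*0.8272929) = 1.4989
Cpk = min(Cpu, Cpl) = 1.4989

1.4989


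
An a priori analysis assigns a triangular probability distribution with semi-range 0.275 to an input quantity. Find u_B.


u_B = half_width / sqrt(6)
u_B = 0.275 / 2.4494897
u_B = 0.1123

0.1123


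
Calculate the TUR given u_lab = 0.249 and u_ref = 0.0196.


TUR = u_lab / u_ref
= 0.249 / 0.0196
= 12.7041

12.7041


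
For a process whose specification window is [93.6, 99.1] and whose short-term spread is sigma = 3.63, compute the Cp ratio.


Cp = (USL - LSL) / (6 * sigma)
= (99.1 - 93.6) / (6 * 3.63)
= 5.5000 / 21.7800
= 0.2525

0.2525


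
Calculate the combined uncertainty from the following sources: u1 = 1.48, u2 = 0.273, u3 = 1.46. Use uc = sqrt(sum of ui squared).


uc = sqrt(1.48^2 + 0.273^2 + 1.46^2)
uc = sqrt(4.396529)
uc = 2.0968

2.0968


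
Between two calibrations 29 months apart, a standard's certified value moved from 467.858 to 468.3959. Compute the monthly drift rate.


rate = (v2 - v1) / months
= (468.3959 - 467.858) / 29
= 0.5379 / 29
= 0.0185

0.0185


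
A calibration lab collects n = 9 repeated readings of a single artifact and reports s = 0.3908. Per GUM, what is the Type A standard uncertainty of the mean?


u_A = s / sqrt(n)
u_A = 0.3908 / sqrt(9)
u_A = 0.3908 / 3
u_A = 0.1303

0.1303


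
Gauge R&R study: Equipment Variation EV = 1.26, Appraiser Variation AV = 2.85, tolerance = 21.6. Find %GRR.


GRR = sqrt(EV^2 + AV^2) = sqrt(1.26^2 + 2.85^2) = 3.1161033
%GRR = GRR / tol * 100 = 3.1161033 / 21.6 * 100
%GRR = 14.4264

14.4264


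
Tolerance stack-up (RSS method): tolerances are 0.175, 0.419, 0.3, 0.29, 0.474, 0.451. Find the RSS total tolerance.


RSS = sqrt(0.175^2 + 0.419^2 + 0.3^2 + 0.29^2 + 0.474^2 + 0.451^2)
= sqrt(0.808363)
= 0.8991

0.8991


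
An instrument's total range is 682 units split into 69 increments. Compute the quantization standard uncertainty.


resolution = range / divisions
resolution = 682 / 69 = 9.884058
u_res = resolution / (2*sqrt(3))
u_res = 9.884058 / 3.4641016
u_res = 2.8533

2.8533


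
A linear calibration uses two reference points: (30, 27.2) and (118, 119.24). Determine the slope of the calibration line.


slope = (y2 - y1) / (x2 - x1)
= (119.24 - 27.2) / (118 - 30)
= 92.0400 / 88
= 1.0459

1.0459


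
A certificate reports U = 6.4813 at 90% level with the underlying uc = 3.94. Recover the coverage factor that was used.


k = U / uc
k = 6.4813 / 3.94
k = 1.645

1.645


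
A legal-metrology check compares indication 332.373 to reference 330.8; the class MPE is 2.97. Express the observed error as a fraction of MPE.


e = indication - reference = 332.373 - 330.8 = 1.5730
|e| = 1.5730
ratio = |e| / MPE = 1.5730 / 2.97
ratio = 0.5296

0.5296


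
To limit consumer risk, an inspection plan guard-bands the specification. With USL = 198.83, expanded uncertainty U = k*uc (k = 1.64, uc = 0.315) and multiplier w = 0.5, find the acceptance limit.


U = k * uc = 1.64 * 0.315 = 0.5166
guard band g = w * U = 0.5 * 0.5166 = 0.2583
AL = USL - g = 198.83 - 0.2583
AL = 198.5717

198.5717


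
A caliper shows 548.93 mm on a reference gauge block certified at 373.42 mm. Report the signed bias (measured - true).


Systematic error = measured - true
= 548.93 - 373.42
= 175.5100

175.5100


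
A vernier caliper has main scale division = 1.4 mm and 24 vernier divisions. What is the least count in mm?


LC = MSD / n_div
= 1.4 / 24
= 0.0583

0.0583


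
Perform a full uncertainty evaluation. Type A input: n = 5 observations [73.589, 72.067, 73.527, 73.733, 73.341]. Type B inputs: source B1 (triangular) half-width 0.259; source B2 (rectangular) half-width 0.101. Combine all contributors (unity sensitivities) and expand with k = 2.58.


mean = (73.589 + 72.067 + 73.527 + 73.733 + 73.341) / 5 = 73.2514
s = sqrt(sum((x - mean)^2)/(n-1)) = 0.67688611
u_A = s / sqrt(n) = 0.67688611 / sqrt(5) = 0.30271267
u_B1 = 0.259 / sqrt(6) = 0.10573631
u_B2 = 0.101 / sqrt(3) = 0.058312377
uc = sqrt(0.30271267^2 + 0.10573631^2 + 0.058312377^2) = 0.32590714
U = k * uc = 2.58 * 0.32590714
U = 0.8408

0.8408


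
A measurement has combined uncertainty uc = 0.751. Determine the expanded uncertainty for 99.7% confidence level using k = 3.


U = k * uc
U = 3 * 0.751
U = 2.2530

2.2530


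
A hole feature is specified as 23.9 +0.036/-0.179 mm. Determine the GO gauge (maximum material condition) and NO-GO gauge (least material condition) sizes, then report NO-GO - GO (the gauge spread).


GO = nominal - lower_tol (smallest hole = maximum material condition)
GO = 23.9 - 0.179 = 23.721
NO-GO = nominal + upper_tol (largest hole = least material condition)
NO-GO = 23.9 + 0.036 = 23.936
spread = NO-GO - GO = 23.936 - 23.721 = 0.2150

0.2150


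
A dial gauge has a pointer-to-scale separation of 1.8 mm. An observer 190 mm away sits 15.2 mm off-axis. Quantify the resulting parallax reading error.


error = h * offset / d
= 1.8 * 15.2 / 190
= 0.1440

0.1440


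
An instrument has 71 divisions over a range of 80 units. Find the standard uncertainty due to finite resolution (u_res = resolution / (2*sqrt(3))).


resolution = range / divisions
resolution = 80 / 71 = 1.1267606
u_res = resolution / (2*sqrt(3))
u_res = 1.1267606 / 3.4641016
u_res = 0.3253

0.3253


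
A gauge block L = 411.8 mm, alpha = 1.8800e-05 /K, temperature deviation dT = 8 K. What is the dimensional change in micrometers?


dL = L * alpha * dT
= 411.8 * 1.8800e-05 * 8
= 0.0619347 mm
dL_um = 0.0619347 * 1000 = 61.9347 um

61.9347


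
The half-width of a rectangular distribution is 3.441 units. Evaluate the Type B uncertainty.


u_B = half_width / sqrt(3)
u_B = 3.441 / 1.7320508
u_B = 1.9867

1.9867


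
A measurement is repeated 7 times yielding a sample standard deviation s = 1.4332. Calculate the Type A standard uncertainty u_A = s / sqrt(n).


u_A = s / sqrt(n)
u_A = 1.4332 / sqrt(7)
u_A = 1.4332 / 2.6457513
u_A = 0.5417

0.5417


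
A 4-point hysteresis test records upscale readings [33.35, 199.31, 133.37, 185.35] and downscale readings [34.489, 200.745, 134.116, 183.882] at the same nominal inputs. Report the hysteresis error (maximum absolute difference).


|33.35 - 34.489| = 1.1390
|199.31 - 200.745| = 1.4350
|133.37 - 134.116| = 0.7460
|185.35 - 183.882| = 1.4680
hysteresis = max(diffs) = 1.4680

1.4680


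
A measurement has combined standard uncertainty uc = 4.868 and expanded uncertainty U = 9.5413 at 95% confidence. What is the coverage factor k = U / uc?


k = U / uc
k = 9.5413 / 4.868
k = 1.96

1.96


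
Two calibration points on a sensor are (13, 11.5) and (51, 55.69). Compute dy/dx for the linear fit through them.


slope = (y2 - y1) / (x2 - x1)
= (55.69 - 11.5) / (51 - 13)
= 44.1900 / 38
= 1.1629

1.1629


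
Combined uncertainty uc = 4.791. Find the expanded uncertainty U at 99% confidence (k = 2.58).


U = k * uc
U = 2.58 * 4.791
U = 12.3608

12.3608


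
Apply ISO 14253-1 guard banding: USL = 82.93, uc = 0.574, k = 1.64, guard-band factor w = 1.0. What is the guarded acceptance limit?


U = k * uc = 1.64 * 0.574 = 0.94136
guard band g = w * U = 1.0 * 0.94136 = 0.94136
AL = USL - g = 82.93 - 0.94136
AL = 81.9886

81.9886


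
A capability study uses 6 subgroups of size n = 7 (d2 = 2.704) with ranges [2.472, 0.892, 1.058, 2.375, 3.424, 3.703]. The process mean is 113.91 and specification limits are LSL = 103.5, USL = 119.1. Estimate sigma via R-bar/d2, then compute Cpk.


R_bar = (2.472 + 0.892 + 1.058 + 2.375 + 3.424 + 3.703) / 6 = 2.3206667
sigma = R_bar / d2 = 2.3206667 / 2.704 = 0.85823473
Cp = (USL - LSL)/(6*sigma) = (119.1 - 103.5)/(6*0.85823473) = 3.0295
Cpu = (119.1 - 113.91)/(3*0.85823473) = 2.0158
Cpl = (113.91 - 103.5)/(3*0.85823473) = 4.0432
Cpk = min(Cpu, Cpl) = 2.0158

2.0158


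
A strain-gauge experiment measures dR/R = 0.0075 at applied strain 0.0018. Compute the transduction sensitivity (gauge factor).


GF = (dR/R) / epsilon
= 0.0075 / 0.0018
= 4.1667

4.1667


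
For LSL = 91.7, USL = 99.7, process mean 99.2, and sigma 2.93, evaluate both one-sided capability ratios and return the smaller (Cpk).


Cpu = (USL - mean) / (3*sigma) = (99.7 - 99.2) / (3*2.93) = 0.0569
Cpl = (mean - LSL) / (3*sigma) = (99.2 - 91.7) / (3*2.93) = 0.8532
Cpk = min(Cpu, Cpl) = 0.0569

0.0569


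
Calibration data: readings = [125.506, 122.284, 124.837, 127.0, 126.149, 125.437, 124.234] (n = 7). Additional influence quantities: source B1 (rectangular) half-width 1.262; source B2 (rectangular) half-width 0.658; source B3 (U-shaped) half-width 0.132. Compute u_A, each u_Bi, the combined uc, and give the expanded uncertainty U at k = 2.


mean = (125.506 + 122.284 + 124.837 + 127.0 + 126.149 + 125.437 + 124.234) / 7 = 125.0638571
s = sqrt(sum((x - mean)^2)/(n-1)) = 1.512649
u_A = s / sqrt(n) = 1.512649 / sqrt(7) = 0.57172758
u_B1 = 1.262 / sqrt(3) = 0.72861604
u_B2 = 0.658 / sqrt(3) = 0.37989648
u_B3 = 0.132 / sqrt(2) = 0.093338095
uc = sqrt(0.57172758^2 + 0.72861604^2 + 0.37989648^2 + 0.093338095^2) = 1.0053791
U = k * uc = 2 * 1.0053791
U = 2.0108

2.0108


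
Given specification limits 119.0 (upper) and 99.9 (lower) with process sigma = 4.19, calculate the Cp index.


Cp = (USL - LSL) / (6 * sigma)
= (119.0 - 99.9) / (6 * 4.19)
= 19.1000 / 25.1400
= 0.7597

0.7597


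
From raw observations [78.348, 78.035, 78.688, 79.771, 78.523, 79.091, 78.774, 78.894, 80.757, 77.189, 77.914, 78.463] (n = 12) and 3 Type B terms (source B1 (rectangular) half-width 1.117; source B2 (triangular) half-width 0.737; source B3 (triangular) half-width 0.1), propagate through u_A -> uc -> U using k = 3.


mean = (78.348 + 78.035 + 78.688 + 79.771 + 78.523 + 79.091 + 78.774 + 78.894 + 80.757 + 77.189 + 77.914 + 78.463) / 12 = 78.70391667
s = sqrt(sum((x - mean)^2)/(n-1)) = 0.91098283
u_A = s / sqrt(n) = 0.91098283 / sqrt(12) = 0.26297809
u_B1 = 1.117 / sqrt(3) = 0.64490025
u_B2 = 0.737 / sqrt(6) = 0.30087899
u_B3 = 0.1 / sqrt(6) = 0.040824829
uc = sqrt(0.26297809^2 + 0.64490025^2 + 0.30087899^2 + 0.040824829^2) = 0.75976881
U = k * uc = 3 * 0.75976881
U = 2.2793

2.2793


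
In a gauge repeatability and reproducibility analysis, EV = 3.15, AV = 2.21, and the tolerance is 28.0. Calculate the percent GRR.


GRR = sqrt(EV^2 + AV^2) = sqrt(3.15^2 + 2.21^2) = 3.8479345
%GRR = GRR / tol * 100 = 3.8479345 / 28.0 * 100
%GRR = 13.7426

13.7426


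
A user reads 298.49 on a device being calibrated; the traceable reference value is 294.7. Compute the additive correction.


Correction = standard - reading
= 294.7 - 298.49
= -3.7900

-3.7900


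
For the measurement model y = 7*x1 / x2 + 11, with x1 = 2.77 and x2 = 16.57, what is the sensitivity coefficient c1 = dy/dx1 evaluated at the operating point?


y = 7*x1 / x2 + 11
dy/dx1 = 7/x2
Evaluate at x2 = 16.57: c1 = 7 / 16.57
c1 = 0.4225

0.4225


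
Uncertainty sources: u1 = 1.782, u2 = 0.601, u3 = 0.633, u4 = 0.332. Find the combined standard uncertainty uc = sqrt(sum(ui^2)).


uc = sqrt(1.782^2 + 0.601^2 + 0.633^2 + 0.332^2)
uc = sqrt(4.047638)
uc = 2.0119

2.0119


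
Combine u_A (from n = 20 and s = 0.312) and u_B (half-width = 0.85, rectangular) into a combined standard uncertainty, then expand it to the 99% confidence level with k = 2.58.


u_A = s / sqrt(n) = 0.312 / sqrt(20) = 0.069765321
u_B = half_width / sqrt(3) = 0.85 / sqrt(3) = 0.49074773
uc = sqrt(u_A^2 + u_B^2) = sqrt(0.069765321^2 + 0.49074773^2) = 0.49568189
U = k * uc = 2.58 * 0.49568189
U = 1.2789

1.2789


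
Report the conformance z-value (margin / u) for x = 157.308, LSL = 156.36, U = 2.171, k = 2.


u = U / k = 2.171 / 2 = 1.0855
margin = |LSL - x| = |156.36 - 157.308| = 0.948
z = margin / u = 0.948 / 1.0855
z = 0.8733

0.8733


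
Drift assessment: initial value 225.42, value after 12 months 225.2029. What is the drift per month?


rate = (v2 - v1) / months
= (225.2029 - 225.42) / 12
= -0.2171 / 12
= -0.0181

-0.0181


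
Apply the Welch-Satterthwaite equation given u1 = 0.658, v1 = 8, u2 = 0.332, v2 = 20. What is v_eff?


uc = sqrt(u1^2 + u2^2) = sqrt(0.658^2 + 0.332^2) = 0.73701289
v_eff = uc^4 / (u1^4/v1 + u2^4/v2)
= 0.73701289^4 / (0.658^4/8 + 0.332^4/20)
= 0.2950532 / 0.024039695
v_eff = 12.2736

12.2736


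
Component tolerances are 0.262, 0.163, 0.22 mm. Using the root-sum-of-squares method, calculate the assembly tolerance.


RSS = sqrt(0.262^2 + 0.163^2 + 0.22^2)
= sqrt(0.143613)
= 0.3790

0.3790


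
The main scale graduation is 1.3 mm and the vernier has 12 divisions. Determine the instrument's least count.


LC = MSD / n_div
= 1.3 / 12
= 0.1083

0.1083


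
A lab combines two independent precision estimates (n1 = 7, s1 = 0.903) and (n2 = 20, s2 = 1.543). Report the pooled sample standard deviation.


s_p = sqrt(((n1-1)*s1^2 + (n2-1)*s2^2) / (n1+n2-2))
numerator = (7-1)*0.903^2 + (20-1)*1.543^2 = 4.892454 + 45.236131 = 50.128585
denominator = 7 + 20 - 2 = 25
s_p^2 = 50.128585 / 25 = 2.0051434
s_p = sqrt(2.0051434) = 1.4160

1.4160


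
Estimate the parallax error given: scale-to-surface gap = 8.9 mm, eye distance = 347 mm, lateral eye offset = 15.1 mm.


error = h * offset / d
= 8.9 * 15.1 / 347
= 0.3873

0.3873


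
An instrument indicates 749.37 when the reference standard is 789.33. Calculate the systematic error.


Systematic error = measured - true
= 749.37 - 789.33
= -39.9600

-39.9600


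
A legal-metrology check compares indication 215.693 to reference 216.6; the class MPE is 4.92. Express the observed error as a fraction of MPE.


e = indication - reference = 215.693 - 216.6 = -0.9070
|e| = 0.9070
ratio = |e| / MPE = 0.9070 / 4.92
ratio = 0.1843

0.1843


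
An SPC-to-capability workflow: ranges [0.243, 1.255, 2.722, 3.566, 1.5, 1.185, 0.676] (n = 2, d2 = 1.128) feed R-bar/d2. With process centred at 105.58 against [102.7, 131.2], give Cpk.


R_bar = (0.243 + 1.255 + 2.722 + 3.566 + 1.5 + 1.185 + 0.676) / 7 = 1.5924286
sigma = R_bar / d2 = 1.5924286 / 1.128 = 1.4117275
Cp = (USL - LSL)/(6*sigma) = (131.2 - 102.7)/(6*1.4117275) = 3.3647
Cpu = (131.2 - 105.58)/(3*1.4117275) = 6.0493
Cpl = (105.58 - 102.7)/(3*1.4117275) = 0.6800
Cpk = min(Cpu, Cpl) = 0.6800

0.6800


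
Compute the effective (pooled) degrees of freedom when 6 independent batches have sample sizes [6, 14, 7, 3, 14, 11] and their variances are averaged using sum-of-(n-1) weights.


nu = sum_i (n_i - 1)
nu = ((6 - 1) + (14 - 1) + (7 - 1) + (3 - 1) + (14 - 1) + (11 - 1))
nu = 5 + 13 + 6 + 2 + 13 + 10
nu = 49

49


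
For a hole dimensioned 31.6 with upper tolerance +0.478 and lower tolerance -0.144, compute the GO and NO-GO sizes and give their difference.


GO = nominal - lower_tol (smallest hole = maximum material condition)
GO = 31.6 - 0.144 = 31.456
NO-GO = nominal + upper_tol (largest hole = least material condition)
NO-GO = 31.6 + 0.478 = 32.078
spread = NO-GO - GO = 32.078 - 31.456 = 0.6220

0.6220


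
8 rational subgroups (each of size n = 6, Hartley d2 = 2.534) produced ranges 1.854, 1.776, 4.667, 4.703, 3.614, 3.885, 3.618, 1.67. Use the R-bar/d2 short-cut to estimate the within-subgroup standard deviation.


R_bar = (1.854 + 1.776 + 4.667 + 4.703 + 3.614 + 3.885 + 3.618 + 1.67) / 8
R_bar = 25.787 / 8 = 3.223375
sigma_hat = R_bar / d2 = 3.223375 / 2.534 = 1.2721

1.2721
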